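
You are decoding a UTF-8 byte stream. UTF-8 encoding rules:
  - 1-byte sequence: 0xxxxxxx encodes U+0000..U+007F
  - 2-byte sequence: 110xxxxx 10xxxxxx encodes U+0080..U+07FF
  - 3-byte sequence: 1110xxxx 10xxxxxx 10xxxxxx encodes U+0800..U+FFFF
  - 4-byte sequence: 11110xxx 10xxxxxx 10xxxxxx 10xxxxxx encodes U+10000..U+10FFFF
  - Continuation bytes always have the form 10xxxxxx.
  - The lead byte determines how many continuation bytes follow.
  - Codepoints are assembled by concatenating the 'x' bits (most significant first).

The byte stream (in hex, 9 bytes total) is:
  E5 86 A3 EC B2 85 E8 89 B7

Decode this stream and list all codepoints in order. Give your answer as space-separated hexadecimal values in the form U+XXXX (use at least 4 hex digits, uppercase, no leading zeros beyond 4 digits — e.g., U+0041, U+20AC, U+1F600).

Answer: U+51A3 U+CC85 U+8277

Derivation:
Byte[0]=E5: 3-byte lead, need 2 cont bytes. acc=0x5
Byte[1]=86: continuation. acc=(acc<<6)|0x06=0x146
Byte[2]=A3: continuation. acc=(acc<<6)|0x23=0x51A3
Completed: cp=U+51A3 (starts at byte 0)
Byte[3]=EC: 3-byte lead, need 2 cont bytes. acc=0xC
Byte[4]=B2: continuation. acc=(acc<<6)|0x32=0x332
Byte[5]=85: continuation. acc=(acc<<6)|0x05=0xCC85
Completed: cp=U+CC85 (starts at byte 3)
Byte[6]=E8: 3-byte lead, need 2 cont bytes. acc=0x8
Byte[7]=89: continuation. acc=(acc<<6)|0x09=0x209
Byte[8]=B7: continuation. acc=(acc<<6)|0x37=0x8277
Completed: cp=U+8277 (starts at byte 6)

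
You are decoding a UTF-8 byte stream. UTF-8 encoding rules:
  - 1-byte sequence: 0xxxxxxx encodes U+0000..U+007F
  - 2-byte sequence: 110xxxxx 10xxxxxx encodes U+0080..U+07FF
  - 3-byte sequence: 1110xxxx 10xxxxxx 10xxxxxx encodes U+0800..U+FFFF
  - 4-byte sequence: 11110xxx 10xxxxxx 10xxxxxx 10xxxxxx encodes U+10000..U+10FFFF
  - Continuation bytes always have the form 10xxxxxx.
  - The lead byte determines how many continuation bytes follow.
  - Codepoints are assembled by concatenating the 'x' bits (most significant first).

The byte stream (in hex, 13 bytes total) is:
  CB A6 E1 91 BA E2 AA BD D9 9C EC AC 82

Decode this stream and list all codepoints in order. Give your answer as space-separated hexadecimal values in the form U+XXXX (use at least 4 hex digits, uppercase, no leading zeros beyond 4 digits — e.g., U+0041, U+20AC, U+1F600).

Answer: U+02E6 U+147A U+2ABD U+065C U+CB02

Derivation:
Byte[0]=CB: 2-byte lead, need 1 cont bytes. acc=0xB
Byte[1]=A6: continuation. acc=(acc<<6)|0x26=0x2E6
Completed: cp=U+02E6 (starts at byte 0)
Byte[2]=E1: 3-byte lead, need 2 cont bytes. acc=0x1
Byte[3]=91: continuation. acc=(acc<<6)|0x11=0x51
Byte[4]=BA: continuation. acc=(acc<<6)|0x3A=0x147A
Completed: cp=U+147A (starts at byte 2)
Byte[5]=E2: 3-byte lead, need 2 cont bytes. acc=0x2
Byte[6]=AA: continuation. acc=(acc<<6)|0x2A=0xAA
Byte[7]=BD: continuation. acc=(acc<<6)|0x3D=0x2ABD
Completed: cp=U+2ABD (starts at byte 5)
Byte[8]=D9: 2-byte lead, need 1 cont bytes. acc=0x19
Byte[9]=9C: continuation. acc=(acc<<6)|0x1C=0x65C
Completed: cp=U+065C (starts at byte 8)
Byte[10]=EC: 3-byte lead, need 2 cont bytes. acc=0xC
Byte[11]=AC: continuation. acc=(acc<<6)|0x2C=0x32C
Byte[12]=82: continuation. acc=(acc<<6)|0x02=0xCB02
Completed: cp=U+CB02 (starts at byte 10)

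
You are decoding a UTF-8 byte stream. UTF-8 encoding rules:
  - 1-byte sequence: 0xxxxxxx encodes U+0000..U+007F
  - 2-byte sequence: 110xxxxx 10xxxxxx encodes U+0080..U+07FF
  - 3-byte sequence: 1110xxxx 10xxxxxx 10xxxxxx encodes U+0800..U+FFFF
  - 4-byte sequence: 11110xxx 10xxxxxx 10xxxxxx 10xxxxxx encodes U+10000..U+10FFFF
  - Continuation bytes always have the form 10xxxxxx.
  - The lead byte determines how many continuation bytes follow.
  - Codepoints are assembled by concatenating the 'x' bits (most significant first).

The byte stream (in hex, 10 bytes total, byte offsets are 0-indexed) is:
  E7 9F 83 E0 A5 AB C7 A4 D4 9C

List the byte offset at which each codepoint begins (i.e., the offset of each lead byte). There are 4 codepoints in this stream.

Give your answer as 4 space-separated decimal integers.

Byte[0]=E7: 3-byte lead, need 2 cont bytes. acc=0x7
Byte[1]=9F: continuation. acc=(acc<<6)|0x1F=0x1DF
Byte[2]=83: continuation. acc=(acc<<6)|0x03=0x77C3
Completed: cp=U+77C3 (starts at byte 0)
Byte[3]=E0: 3-byte lead, need 2 cont bytes. acc=0x0
Byte[4]=A5: continuation. acc=(acc<<6)|0x25=0x25
Byte[5]=AB: continuation. acc=(acc<<6)|0x2B=0x96B
Completed: cp=U+096B (starts at byte 3)
Byte[6]=C7: 2-byte lead, need 1 cont bytes. acc=0x7
Byte[7]=A4: continuation. acc=(acc<<6)|0x24=0x1E4
Completed: cp=U+01E4 (starts at byte 6)
Byte[8]=D4: 2-byte lead, need 1 cont bytes. acc=0x14
Byte[9]=9C: continuation. acc=(acc<<6)|0x1C=0x51C
Completed: cp=U+051C (starts at byte 8)

Answer: 0 3 6 8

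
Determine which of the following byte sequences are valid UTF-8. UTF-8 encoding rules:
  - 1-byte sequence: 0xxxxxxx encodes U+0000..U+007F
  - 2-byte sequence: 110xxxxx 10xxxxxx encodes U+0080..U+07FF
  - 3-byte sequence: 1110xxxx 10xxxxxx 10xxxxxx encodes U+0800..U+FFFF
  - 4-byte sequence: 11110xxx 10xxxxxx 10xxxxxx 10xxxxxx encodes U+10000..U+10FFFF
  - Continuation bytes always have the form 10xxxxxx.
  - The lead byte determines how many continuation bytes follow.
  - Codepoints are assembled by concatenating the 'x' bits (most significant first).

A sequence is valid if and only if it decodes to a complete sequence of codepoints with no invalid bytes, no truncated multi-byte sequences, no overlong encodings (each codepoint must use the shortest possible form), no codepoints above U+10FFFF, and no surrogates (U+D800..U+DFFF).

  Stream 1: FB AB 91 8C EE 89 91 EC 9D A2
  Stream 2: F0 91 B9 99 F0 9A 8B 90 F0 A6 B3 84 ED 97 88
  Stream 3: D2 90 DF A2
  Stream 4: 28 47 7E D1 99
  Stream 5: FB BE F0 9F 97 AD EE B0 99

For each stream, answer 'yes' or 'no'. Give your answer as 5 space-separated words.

Answer: no yes yes yes no

Derivation:
Stream 1: error at byte offset 0. INVALID
Stream 2: decodes cleanly. VALID
Stream 3: decodes cleanly. VALID
Stream 4: decodes cleanly. VALID
Stream 5: error at byte offset 0. INVALID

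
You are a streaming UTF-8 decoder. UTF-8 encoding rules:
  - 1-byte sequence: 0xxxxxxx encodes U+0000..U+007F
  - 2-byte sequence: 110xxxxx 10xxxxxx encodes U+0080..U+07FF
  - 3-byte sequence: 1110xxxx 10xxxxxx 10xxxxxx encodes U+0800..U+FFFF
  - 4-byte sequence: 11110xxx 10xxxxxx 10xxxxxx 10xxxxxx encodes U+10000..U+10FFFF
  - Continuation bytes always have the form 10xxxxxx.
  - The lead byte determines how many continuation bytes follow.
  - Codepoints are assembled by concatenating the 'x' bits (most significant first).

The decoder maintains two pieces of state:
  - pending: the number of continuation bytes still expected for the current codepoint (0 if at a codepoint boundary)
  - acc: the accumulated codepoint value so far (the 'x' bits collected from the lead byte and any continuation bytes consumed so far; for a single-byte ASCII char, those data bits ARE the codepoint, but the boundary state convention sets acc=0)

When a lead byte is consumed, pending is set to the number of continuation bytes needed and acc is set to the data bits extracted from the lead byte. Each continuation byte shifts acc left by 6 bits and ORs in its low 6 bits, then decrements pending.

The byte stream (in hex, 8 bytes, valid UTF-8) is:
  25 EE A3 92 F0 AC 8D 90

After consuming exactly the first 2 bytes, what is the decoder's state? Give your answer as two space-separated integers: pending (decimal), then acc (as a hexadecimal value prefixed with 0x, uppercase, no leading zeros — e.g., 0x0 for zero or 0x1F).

Byte[0]=25: 1-byte. pending=0, acc=0x0
Byte[1]=EE: 3-byte lead. pending=2, acc=0xE

Answer: 2 0xE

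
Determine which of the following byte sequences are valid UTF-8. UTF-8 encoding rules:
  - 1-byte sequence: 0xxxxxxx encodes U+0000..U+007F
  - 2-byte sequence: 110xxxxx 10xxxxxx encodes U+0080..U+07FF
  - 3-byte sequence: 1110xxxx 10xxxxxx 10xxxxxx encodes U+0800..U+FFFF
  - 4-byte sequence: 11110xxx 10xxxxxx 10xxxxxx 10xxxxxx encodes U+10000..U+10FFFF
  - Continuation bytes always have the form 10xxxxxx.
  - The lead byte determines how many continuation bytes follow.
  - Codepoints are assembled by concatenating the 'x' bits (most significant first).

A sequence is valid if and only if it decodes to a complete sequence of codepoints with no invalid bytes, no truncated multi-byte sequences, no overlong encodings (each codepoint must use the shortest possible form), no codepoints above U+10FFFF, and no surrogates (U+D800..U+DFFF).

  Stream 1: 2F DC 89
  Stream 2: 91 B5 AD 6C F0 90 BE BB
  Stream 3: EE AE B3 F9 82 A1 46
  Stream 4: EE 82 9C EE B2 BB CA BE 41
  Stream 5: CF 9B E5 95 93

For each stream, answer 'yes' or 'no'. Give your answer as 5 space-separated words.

Stream 1: decodes cleanly. VALID
Stream 2: error at byte offset 0. INVALID
Stream 3: error at byte offset 3. INVALID
Stream 4: decodes cleanly. VALID
Stream 5: decodes cleanly. VALID

Answer: yes no no yes yes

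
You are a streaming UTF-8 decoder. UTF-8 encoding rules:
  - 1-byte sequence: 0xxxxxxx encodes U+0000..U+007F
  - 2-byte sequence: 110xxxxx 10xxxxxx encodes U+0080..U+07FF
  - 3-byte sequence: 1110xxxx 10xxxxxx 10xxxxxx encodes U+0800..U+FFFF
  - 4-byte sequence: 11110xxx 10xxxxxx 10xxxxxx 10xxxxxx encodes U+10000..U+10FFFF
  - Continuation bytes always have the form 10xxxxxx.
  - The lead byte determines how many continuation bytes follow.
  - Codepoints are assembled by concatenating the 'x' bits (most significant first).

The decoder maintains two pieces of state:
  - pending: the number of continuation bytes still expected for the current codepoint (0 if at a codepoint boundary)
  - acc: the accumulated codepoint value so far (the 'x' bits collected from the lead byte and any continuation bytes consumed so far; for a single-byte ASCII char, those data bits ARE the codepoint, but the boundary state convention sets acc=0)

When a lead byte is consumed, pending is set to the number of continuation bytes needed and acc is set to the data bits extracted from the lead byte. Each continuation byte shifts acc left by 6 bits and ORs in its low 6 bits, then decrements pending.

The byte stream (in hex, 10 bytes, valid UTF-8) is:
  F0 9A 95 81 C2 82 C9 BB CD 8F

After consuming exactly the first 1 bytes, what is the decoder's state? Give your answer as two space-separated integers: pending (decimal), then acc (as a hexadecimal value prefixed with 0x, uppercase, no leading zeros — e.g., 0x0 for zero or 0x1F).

Answer: 3 0x0

Derivation:
Byte[0]=F0: 4-byte lead. pending=3, acc=0x0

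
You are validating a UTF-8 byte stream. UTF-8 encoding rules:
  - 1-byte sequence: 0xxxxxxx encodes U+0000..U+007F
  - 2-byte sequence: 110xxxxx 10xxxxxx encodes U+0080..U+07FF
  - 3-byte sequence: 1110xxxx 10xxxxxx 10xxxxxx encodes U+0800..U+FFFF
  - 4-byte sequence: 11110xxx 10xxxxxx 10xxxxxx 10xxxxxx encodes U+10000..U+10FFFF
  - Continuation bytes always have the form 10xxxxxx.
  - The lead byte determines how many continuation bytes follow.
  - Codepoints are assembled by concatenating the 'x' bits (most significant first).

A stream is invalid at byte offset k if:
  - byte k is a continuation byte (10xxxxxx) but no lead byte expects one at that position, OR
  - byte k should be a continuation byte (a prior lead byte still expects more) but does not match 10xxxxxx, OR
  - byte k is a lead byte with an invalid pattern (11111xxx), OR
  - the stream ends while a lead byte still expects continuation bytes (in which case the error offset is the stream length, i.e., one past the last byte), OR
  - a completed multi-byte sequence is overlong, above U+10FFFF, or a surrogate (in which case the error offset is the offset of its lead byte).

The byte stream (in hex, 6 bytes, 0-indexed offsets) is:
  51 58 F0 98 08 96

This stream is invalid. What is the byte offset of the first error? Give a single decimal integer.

Byte[0]=51: 1-byte ASCII. cp=U+0051
Byte[1]=58: 1-byte ASCII. cp=U+0058
Byte[2]=F0: 4-byte lead, need 3 cont bytes. acc=0x0
Byte[3]=98: continuation. acc=(acc<<6)|0x18=0x18
Byte[4]=08: expected 10xxxxxx continuation. INVALID

Answer: 4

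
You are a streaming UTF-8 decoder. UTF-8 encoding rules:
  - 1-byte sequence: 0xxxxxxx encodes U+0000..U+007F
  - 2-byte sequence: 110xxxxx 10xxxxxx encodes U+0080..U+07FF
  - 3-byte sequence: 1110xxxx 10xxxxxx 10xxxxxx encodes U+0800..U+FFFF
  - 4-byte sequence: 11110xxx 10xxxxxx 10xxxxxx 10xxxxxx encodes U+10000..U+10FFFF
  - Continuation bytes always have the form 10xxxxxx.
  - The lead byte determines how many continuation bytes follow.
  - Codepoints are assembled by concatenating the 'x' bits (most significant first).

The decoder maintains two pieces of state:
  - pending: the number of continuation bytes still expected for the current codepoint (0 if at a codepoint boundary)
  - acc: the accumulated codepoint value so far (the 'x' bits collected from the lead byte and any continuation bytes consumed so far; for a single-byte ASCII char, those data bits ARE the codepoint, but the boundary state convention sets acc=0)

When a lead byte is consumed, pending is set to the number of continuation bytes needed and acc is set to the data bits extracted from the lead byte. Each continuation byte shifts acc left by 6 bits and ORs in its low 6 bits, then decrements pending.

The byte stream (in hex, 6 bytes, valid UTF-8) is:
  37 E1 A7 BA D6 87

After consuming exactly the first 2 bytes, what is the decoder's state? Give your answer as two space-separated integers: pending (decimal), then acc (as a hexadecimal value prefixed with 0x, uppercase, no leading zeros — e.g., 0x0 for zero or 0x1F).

Byte[0]=37: 1-byte. pending=0, acc=0x0
Byte[1]=E1: 3-byte lead. pending=2, acc=0x1

Answer: 2 0x1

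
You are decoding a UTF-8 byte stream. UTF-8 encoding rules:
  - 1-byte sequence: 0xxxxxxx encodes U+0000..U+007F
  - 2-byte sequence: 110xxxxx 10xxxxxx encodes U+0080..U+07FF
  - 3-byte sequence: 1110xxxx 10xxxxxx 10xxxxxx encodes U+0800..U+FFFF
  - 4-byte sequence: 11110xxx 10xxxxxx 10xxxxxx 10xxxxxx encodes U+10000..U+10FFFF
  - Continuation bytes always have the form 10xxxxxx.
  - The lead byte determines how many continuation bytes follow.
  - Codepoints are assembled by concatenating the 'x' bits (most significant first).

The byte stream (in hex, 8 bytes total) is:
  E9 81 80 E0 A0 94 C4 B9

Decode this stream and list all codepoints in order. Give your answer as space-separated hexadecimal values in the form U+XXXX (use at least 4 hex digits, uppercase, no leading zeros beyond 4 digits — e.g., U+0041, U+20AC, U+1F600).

Byte[0]=E9: 3-byte lead, need 2 cont bytes. acc=0x9
Byte[1]=81: continuation. acc=(acc<<6)|0x01=0x241
Byte[2]=80: continuation. acc=(acc<<6)|0x00=0x9040
Completed: cp=U+9040 (starts at byte 0)
Byte[3]=E0: 3-byte lead, need 2 cont bytes. acc=0x0
Byte[4]=A0: continuation. acc=(acc<<6)|0x20=0x20
Byte[5]=94: continuation. acc=(acc<<6)|0x14=0x814
Completed: cp=U+0814 (starts at byte 3)
Byte[6]=C4: 2-byte lead, need 1 cont bytes. acc=0x4
Byte[7]=B9: continuation. acc=(acc<<6)|0x39=0x139
Completed: cp=U+0139 (starts at byte 6)

Answer: U+9040 U+0814 U+0139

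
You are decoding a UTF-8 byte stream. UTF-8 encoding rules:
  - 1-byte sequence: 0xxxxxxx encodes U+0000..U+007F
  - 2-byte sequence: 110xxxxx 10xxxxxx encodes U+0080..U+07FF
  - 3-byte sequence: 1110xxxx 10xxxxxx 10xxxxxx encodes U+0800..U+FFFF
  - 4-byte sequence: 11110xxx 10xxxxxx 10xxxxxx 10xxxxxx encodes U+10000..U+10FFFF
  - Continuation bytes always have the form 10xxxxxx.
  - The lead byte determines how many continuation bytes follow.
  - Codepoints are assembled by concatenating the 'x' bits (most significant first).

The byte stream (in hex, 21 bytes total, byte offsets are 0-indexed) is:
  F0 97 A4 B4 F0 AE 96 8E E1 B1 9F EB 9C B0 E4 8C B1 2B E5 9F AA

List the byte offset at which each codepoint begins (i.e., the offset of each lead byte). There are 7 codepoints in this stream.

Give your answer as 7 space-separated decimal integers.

Byte[0]=F0: 4-byte lead, need 3 cont bytes. acc=0x0
Byte[1]=97: continuation. acc=(acc<<6)|0x17=0x17
Byte[2]=A4: continuation. acc=(acc<<6)|0x24=0x5E4
Byte[3]=B4: continuation. acc=(acc<<6)|0x34=0x17934
Completed: cp=U+17934 (starts at byte 0)
Byte[4]=F0: 4-byte lead, need 3 cont bytes. acc=0x0
Byte[5]=AE: continuation. acc=(acc<<6)|0x2E=0x2E
Byte[6]=96: continuation. acc=(acc<<6)|0x16=0xB96
Byte[7]=8E: continuation. acc=(acc<<6)|0x0E=0x2E58E
Completed: cp=U+2E58E (starts at byte 4)
Byte[8]=E1: 3-byte lead, need 2 cont bytes. acc=0x1
Byte[9]=B1: continuation. acc=(acc<<6)|0x31=0x71
Byte[10]=9F: continuation. acc=(acc<<6)|0x1F=0x1C5F
Completed: cp=U+1C5F (starts at byte 8)
Byte[11]=EB: 3-byte lead, need 2 cont bytes. acc=0xB
Byte[12]=9C: continuation. acc=(acc<<6)|0x1C=0x2DC
Byte[13]=B0: continuation. acc=(acc<<6)|0x30=0xB730
Completed: cp=U+B730 (starts at byte 11)
Byte[14]=E4: 3-byte lead, need 2 cont bytes. acc=0x4
Byte[15]=8C: continuation. acc=(acc<<6)|0x0C=0x10C
Byte[16]=B1: continuation. acc=(acc<<6)|0x31=0x4331
Completed: cp=U+4331 (starts at byte 14)
Byte[17]=2B: 1-byte ASCII. cp=U+002B
Byte[18]=E5: 3-byte lead, need 2 cont bytes. acc=0x5
Byte[19]=9F: continuation. acc=(acc<<6)|0x1F=0x15F
Byte[20]=AA: continuation. acc=(acc<<6)|0x2A=0x57EA
Completed: cp=U+57EA (starts at byte 18)

Answer: 0 4 8 11 14 17 18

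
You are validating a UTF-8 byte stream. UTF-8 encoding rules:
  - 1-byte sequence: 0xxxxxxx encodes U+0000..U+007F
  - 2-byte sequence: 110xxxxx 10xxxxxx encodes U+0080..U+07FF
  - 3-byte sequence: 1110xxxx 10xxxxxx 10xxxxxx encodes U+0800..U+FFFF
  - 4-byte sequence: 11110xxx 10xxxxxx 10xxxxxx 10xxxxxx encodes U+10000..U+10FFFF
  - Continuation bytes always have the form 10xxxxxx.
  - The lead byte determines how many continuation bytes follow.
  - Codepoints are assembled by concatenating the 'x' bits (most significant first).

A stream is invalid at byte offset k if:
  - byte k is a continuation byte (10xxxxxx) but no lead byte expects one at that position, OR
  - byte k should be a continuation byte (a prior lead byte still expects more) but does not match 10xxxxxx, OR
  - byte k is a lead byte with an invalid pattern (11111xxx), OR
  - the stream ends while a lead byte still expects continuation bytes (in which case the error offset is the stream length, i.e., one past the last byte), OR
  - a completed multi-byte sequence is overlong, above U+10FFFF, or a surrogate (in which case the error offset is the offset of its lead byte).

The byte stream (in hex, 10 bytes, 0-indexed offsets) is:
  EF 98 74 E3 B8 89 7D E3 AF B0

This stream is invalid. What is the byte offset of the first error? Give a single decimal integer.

Byte[0]=EF: 3-byte lead, need 2 cont bytes. acc=0xF
Byte[1]=98: continuation. acc=(acc<<6)|0x18=0x3D8
Byte[2]=74: expected 10xxxxxx continuation. INVALID

Answer: 2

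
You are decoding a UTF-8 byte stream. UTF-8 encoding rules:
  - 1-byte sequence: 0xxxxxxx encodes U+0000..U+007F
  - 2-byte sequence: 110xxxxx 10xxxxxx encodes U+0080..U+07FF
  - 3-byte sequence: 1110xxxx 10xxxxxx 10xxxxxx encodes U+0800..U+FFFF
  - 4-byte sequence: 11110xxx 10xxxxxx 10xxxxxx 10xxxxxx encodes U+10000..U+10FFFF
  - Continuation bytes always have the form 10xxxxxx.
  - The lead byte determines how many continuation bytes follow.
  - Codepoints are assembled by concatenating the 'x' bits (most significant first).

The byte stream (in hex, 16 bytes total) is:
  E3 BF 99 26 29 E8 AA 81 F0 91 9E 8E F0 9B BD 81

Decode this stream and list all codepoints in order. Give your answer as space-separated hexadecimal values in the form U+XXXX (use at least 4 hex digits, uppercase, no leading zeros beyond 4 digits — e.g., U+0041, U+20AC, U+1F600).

Byte[0]=E3: 3-byte lead, need 2 cont bytes. acc=0x3
Byte[1]=BF: continuation. acc=(acc<<6)|0x3F=0xFF
Byte[2]=99: continuation. acc=(acc<<6)|0x19=0x3FD9
Completed: cp=U+3FD9 (starts at byte 0)
Byte[3]=26: 1-byte ASCII. cp=U+0026
Byte[4]=29: 1-byte ASCII. cp=U+0029
Byte[5]=E8: 3-byte lead, need 2 cont bytes. acc=0x8
Byte[6]=AA: continuation. acc=(acc<<6)|0x2A=0x22A
Byte[7]=81: continuation. acc=(acc<<6)|0x01=0x8A81
Completed: cp=U+8A81 (starts at byte 5)
Byte[8]=F0: 4-byte lead, need 3 cont bytes. acc=0x0
Byte[9]=91: continuation. acc=(acc<<6)|0x11=0x11
Byte[10]=9E: continuation. acc=(acc<<6)|0x1E=0x45E
Byte[11]=8E: continuation. acc=(acc<<6)|0x0E=0x1178E
Completed: cp=U+1178E (starts at byte 8)
Byte[12]=F0: 4-byte lead, need 3 cont bytes. acc=0x0
Byte[13]=9B: continuation. acc=(acc<<6)|0x1B=0x1B
Byte[14]=BD: continuation. acc=(acc<<6)|0x3D=0x6FD
Byte[15]=81: continuation. acc=(acc<<6)|0x01=0x1BF41
Completed: cp=U+1BF41 (starts at byte 12)

Answer: U+3FD9 U+0026 U+0029 U+8A81 U+1178E U+1BF41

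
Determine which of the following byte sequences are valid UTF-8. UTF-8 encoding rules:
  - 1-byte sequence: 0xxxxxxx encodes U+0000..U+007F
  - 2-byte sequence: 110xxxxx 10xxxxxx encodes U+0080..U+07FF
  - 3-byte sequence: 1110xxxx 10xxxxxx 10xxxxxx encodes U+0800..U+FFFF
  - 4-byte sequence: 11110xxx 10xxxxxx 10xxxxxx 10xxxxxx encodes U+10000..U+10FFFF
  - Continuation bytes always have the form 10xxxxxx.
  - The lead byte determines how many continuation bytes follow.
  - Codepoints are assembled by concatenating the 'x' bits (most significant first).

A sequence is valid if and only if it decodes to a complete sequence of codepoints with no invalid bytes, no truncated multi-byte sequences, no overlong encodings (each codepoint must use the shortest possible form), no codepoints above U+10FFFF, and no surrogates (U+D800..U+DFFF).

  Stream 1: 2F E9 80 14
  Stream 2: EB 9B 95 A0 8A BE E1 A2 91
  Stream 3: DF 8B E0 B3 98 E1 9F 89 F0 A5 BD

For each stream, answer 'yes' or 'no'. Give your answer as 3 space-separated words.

Stream 1: error at byte offset 3. INVALID
Stream 2: error at byte offset 3. INVALID
Stream 3: error at byte offset 11. INVALID

Answer: no no no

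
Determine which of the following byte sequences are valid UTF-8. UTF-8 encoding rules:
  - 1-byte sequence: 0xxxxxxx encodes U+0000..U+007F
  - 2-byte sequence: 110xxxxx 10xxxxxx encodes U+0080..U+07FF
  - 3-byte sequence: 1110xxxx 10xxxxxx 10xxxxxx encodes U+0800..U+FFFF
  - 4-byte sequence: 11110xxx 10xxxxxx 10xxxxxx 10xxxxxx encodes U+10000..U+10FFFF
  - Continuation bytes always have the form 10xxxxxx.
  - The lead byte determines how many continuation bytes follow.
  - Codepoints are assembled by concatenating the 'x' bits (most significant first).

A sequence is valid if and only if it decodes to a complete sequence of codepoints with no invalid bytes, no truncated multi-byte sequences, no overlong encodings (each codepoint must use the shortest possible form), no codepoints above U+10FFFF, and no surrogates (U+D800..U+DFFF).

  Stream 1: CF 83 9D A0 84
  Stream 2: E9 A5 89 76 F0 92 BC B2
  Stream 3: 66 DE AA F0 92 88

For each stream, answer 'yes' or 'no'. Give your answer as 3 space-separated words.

Stream 1: error at byte offset 2. INVALID
Stream 2: decodes cleanly. VALID
Stream 3: error at byte offset 6. INVALID

Answer: no yes no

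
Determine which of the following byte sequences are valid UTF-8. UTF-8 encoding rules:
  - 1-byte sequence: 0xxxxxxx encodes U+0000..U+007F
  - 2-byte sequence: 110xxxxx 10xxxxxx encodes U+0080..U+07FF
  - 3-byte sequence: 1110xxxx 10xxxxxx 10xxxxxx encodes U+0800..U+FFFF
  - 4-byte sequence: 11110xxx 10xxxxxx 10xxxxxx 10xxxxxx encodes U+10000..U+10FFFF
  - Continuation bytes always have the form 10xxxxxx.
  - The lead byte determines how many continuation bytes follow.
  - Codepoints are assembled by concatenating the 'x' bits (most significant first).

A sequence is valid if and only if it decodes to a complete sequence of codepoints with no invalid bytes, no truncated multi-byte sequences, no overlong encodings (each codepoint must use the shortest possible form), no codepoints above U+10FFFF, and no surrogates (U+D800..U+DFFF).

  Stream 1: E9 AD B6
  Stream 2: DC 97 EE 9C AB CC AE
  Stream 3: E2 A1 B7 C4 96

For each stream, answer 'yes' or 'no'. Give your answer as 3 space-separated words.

Answer: yes yes yes

Derivation:
Stream 1: decodes cleanly. VALID
Stream 2: decodes cleanly. VALID
Stream 3: decodes cleanly. VALID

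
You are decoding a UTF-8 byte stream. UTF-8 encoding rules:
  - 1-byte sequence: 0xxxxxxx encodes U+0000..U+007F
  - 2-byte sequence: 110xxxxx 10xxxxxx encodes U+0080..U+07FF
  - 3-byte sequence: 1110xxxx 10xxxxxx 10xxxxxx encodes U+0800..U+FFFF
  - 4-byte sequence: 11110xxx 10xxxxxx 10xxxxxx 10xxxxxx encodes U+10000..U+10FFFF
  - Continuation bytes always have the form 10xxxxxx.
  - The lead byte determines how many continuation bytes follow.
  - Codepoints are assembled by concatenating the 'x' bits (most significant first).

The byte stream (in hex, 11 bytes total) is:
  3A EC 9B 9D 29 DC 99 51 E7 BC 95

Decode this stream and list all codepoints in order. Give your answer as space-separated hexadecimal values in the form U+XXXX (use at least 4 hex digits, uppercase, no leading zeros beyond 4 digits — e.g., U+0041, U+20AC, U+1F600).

Byte[0]=3A: 1-byte ASCII. cp=U+003A
Byte[1]=EC: 3-byte lead, need 2 cont bytes. acc=0xC
Byte[2]=9B: continuation. acc=(acc<<6)|0x1B=0x31B
Byte[3]=9D: continuation. acc=(acc<<6)|0x1D=0xC6DD
Completed: cp=U+C6DD (starts at byte 1)
Byte[4]=29: 1-byte ASCII. cp=U+0029
Byte[5]=DC: 2-byte lead, need 1 cont bytes. acc=0x1C
Byte[6]=99: continuation. acc=(acc<<6)|0x19=0x719
Completed: cp=U+0719 (starts at byte 5)
Byte[7]=51: 1-byte ASCII. cp=U+0051
Byte[8]=E7: 3-byte lead, need 2 cont bytes. acc=0x7
Byte[9]=BC: continuation. acc=(acc<<6)|0x3C=0x1FC
Byte[10]=95: continuation. acc=(acc<<6)|0x15=0x7F15
Completed: cp=U+7F15 (starts at byte 8)

Answer: U+003A U+C6DD U+0029 U+0719 U+0051 U+7F15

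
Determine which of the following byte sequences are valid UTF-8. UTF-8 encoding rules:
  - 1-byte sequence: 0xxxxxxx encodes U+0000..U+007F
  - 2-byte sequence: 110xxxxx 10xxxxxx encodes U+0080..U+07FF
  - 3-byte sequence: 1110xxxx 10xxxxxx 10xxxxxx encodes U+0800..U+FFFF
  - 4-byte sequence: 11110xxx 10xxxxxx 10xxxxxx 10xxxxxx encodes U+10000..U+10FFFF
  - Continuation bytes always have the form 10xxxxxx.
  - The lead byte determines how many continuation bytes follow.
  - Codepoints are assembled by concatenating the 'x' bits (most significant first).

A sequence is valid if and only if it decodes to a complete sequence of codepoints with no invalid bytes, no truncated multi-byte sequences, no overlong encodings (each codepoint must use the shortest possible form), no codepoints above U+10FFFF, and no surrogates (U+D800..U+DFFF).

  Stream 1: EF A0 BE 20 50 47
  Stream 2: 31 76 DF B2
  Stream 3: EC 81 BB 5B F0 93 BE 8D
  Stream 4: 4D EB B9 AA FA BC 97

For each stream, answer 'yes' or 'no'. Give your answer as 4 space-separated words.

Stream 1: decodes cleanly. VALID
Stream 2: decodes cleanly. VALID
Stream 3: decodes cleanly. VALID
Stream 4: error at byte offset 4. INVALID

Answer: yes yes yes no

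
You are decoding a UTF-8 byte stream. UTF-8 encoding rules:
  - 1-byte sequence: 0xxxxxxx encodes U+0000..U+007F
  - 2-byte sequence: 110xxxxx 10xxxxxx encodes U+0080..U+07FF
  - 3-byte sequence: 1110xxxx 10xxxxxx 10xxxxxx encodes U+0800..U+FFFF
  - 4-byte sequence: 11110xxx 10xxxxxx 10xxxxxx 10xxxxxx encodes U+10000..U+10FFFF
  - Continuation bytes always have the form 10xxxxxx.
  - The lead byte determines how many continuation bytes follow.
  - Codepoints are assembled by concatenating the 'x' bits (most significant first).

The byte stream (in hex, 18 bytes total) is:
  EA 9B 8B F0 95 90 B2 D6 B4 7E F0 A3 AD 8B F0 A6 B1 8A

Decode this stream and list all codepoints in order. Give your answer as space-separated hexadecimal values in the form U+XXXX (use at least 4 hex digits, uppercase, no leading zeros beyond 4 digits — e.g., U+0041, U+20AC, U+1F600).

Byte[0]=EA: 3-byte lead, need 2 cont bytes. acc=0xA
Byte[1]=9B: continuation. acc=(acc<<6)|0x1B=0x29B
Byte[2]=8B: continuation. acc=(acc<<6)|0x0B=0xA6CB
Completed: cp=U+A6CB (starts at byte 0)
Byte[3]=F0: 4-byte lead, need 3 cont bytes. acc=0x0
Byte[4]=95: continuation. acc=(acc<<6)|0x15=0x15
Byte[5]=90: continuation. acc=(acc<<6)|0x10=0x550
Byte[6]=B2: continuation. acc=(acc<<6)|0x32=0x15432
Completed: cp=U+15432 (starts at byte 3)
Byte[7]=D6: 2-byte lead, need 1 cont bytes. acc=0x16
Byte[8]=B4: continuation. acc=(acc<<6)|0x34=0x5B4
Completed: cp=U+05B4 (starts at byte 7)
Byte[9]=7E: 1-byte ASCII. cp=U+007E
Byte[10]=F0: 4-byte lead, need 3 cont bytes. acc=0x0
Byte[11]=A3: continuation. acc=(acc<<6)|0x23=0x23
Byte[12]=AD: continuation. acc=(acc<<6)|0x2D=0x8ED
Byte[13]=8B: continuation. acc=(acc<<6)|0x0B=0x23B4B
Completed: cp=U+23B4B (starts at byte 10)
Byte[14]=F0: 4-byte lead, need 3 cont bytes. acc=0x0
Byte[15]=A6: continuation. acc=(acc<<6)|0x26=0x26
Byte[16]=B1: continuation. acc=(acc<<6)|0x31=0x9B1
Byte[17]=8A: continuation. acc=(acc<<6)|0x0A=0x26C4A
Completed: cp=U+26C4A (starts at byte 14)

Answer: U+A6CB U+15432 U+05B4 U+007E U+23B4B U+26C4A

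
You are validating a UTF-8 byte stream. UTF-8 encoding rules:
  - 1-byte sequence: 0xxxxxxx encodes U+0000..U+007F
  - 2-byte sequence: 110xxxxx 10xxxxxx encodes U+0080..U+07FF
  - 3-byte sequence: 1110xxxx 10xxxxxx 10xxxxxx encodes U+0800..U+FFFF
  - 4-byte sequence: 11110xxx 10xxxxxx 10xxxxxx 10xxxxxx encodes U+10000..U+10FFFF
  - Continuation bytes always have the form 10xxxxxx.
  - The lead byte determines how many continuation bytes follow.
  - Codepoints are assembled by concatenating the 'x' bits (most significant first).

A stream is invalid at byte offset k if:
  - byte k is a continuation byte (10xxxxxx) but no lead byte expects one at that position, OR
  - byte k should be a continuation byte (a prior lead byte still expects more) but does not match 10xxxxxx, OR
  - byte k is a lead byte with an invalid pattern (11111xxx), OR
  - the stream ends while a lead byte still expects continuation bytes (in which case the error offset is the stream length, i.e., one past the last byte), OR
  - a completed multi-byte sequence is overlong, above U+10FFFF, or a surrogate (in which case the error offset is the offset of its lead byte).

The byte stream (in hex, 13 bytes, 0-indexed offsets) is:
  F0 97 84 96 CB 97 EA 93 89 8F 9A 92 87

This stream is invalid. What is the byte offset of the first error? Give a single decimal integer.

Answer: 9

Derivation:
Byte[0]=F0: 4-byte lead, need 3 cont bytes. acc=0x0
Byte[1]=97: continuation. acc=(acc<<6)|0x17=0x17
Byte[2]=84: continuation. acc=(acc<<6)|0x04=0x5C4
Byte[3]=96: continuation. acc=(acc<<6)|0x16=0x17116
Completed: cp=U+17116 (starts at byte 0)
Byte[4]=CB: 2-byte lead, need 1 cont bytes. acc=0xB
Byte[5]=97: continuation. acc=(acc<<6)|0x17=0x2D7
Completed: cp=U+02D7 (starts at byte 4)
Byte[6]=EA: 3-byte lead, need 2 cont bytes. acc=0xA
Byte[7]=93: continuation. acc=(acc<<6)|0x13=0x293
Byte[8]=89: continuation. acc=(acc<<6)|0x09=0xA4C9
Completed: cp=U+A4C9 (starts at byte 6)
Byte[9]=8F: INVALID lead byte (not 0xxx/110x/1110/11110)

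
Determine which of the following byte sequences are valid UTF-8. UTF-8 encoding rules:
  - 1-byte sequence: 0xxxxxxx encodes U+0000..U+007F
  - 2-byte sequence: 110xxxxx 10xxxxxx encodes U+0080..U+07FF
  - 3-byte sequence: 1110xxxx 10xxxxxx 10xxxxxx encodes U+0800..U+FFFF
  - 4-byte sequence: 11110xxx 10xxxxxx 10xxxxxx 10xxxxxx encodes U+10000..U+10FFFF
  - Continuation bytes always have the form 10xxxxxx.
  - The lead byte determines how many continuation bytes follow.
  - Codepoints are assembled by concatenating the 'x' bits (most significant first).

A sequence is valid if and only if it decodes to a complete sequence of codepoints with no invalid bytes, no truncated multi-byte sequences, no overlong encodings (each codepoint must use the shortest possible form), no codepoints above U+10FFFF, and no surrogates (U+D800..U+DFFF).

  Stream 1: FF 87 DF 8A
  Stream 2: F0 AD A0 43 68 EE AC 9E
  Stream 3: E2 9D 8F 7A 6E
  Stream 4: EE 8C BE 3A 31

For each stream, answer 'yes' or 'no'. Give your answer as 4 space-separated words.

Answer: no no yes yes

Derivation:
Stream 1: error at byte offset 0. INVALID
Stream 2: error at byte offset 3. INVALID
Stream 3: decodes cleanly. VALID
Stream 4: decodes cleanly. VALID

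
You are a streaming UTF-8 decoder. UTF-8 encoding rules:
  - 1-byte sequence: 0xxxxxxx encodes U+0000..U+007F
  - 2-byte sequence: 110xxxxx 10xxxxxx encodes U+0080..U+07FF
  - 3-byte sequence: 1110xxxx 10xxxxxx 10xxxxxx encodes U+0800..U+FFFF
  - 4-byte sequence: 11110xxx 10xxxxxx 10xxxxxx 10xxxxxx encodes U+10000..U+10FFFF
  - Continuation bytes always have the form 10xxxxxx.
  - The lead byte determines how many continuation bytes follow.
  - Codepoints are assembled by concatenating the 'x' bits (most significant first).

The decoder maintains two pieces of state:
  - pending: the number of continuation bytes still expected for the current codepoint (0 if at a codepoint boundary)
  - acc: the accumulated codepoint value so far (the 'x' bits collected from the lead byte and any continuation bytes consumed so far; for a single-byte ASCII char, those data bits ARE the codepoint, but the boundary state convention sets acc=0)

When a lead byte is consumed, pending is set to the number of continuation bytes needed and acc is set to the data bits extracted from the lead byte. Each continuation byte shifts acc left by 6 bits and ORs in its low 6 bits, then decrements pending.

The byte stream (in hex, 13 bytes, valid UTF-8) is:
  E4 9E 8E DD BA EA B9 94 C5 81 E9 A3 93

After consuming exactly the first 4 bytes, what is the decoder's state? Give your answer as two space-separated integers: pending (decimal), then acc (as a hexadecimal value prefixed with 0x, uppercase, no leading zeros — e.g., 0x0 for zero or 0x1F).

Answer: 1 0x1D

Derivation:
Byte[0]=E4: 3-byte lead. pending=2, acc=0x4
Byte[1]=9E: continuation. acc=(acc<<6)|0x1E=0x11E, pending=1
Byte[2]=8E: continuation. acc=(acc<<6)|0x0E=0x478E, pending=0
Byte[3]=DD: 2-byte lead. pending=1, acc=0x1D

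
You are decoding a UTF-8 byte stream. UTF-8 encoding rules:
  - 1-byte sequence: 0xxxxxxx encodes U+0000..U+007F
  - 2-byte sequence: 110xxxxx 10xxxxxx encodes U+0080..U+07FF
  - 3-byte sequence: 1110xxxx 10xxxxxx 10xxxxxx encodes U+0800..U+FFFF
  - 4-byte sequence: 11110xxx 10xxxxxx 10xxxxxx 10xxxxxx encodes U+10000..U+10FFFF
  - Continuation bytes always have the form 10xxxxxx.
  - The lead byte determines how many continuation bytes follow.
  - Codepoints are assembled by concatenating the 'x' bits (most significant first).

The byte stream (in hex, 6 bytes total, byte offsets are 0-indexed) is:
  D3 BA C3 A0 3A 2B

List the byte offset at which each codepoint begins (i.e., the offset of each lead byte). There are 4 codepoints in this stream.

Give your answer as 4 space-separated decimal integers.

Byte[0]=D3: 2-byte lead, need 1 cont bytes. acc=0x13
Byte[1]=BA: continuation. acc=(acc<<6)|0x3A=0x4FA
Completed: cp=U+04FA (starts at byte 0)
Byte[2]=C3: 2-byte lead, need 1 cont bytes. acc=0x3
Byte[3]=A0: continuation. acc=(acc<<6)|0x20=0xE0
Completed: cp=U+00E0 (starts at byte 2)
Byte[4]=3A: 1-byte ASCII. cp=U+003A
Byte[5]=2B: 1-byte ASCII. cp=U+002B

Answer: 0 2 4 5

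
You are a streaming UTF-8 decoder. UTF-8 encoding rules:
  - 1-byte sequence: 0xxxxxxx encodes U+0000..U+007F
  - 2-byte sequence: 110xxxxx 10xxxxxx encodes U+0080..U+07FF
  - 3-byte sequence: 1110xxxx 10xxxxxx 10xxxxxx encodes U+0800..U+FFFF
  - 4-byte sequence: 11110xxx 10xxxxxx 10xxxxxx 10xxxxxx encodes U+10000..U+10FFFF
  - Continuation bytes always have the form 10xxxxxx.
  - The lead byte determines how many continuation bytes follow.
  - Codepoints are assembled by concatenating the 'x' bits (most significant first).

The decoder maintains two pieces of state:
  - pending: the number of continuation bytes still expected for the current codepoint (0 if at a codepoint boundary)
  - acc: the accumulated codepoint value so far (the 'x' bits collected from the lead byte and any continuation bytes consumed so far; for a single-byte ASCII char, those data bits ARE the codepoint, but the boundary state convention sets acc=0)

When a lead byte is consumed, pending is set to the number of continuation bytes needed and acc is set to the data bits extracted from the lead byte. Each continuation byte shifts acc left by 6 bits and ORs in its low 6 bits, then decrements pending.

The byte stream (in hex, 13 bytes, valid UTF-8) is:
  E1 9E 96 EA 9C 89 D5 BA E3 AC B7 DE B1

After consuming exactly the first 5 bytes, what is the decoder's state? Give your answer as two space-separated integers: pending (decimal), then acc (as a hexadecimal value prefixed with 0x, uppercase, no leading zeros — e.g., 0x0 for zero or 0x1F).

Byte[0]=E1: 3-byte lead. pending=2, acc=0x1
Byte[1]=9E: continuation. acc=(acc<<6)|0x1E=0x5E, pending=1
Byte[2]=96: continuation. acc=(acc<<6)|0x16=0x1796, pending=0
Byte[3]=EA: 3-byte lead. pending=2, acc=0xA
Byte[4]=9C: continuation. acc=(acc<<6)|0x1C=0x29C, pending=1

Answer: 1 0x29C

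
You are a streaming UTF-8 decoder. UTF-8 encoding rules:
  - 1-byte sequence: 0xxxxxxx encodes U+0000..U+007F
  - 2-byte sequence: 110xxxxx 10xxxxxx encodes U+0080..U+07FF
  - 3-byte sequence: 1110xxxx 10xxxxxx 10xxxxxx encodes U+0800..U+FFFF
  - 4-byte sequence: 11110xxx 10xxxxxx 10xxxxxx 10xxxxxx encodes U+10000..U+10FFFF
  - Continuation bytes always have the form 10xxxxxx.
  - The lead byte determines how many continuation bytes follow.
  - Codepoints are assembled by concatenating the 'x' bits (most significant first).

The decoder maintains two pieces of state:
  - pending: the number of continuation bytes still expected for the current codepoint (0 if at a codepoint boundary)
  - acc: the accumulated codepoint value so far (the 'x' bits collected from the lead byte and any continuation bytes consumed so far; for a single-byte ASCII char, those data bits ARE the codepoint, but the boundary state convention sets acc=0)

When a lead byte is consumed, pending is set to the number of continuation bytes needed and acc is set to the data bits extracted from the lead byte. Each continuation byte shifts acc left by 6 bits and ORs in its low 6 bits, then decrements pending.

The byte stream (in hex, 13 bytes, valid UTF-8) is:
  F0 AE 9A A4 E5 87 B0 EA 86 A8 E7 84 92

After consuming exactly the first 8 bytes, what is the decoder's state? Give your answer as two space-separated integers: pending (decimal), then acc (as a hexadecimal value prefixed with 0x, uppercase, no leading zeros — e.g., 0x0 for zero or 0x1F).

Answer: 2 0xA

Derivation:
Byte[0]=F0: 4-byte lead. pending=3, acc=0x0
Byte[1]=AE: continuation. acc=(acc<<6)|0x2E=0x2E, pending=2
Byte[2]=9A: continuation. acc=(acc<<6)|0x1A=0xB9A, pending=1
Byte[3]=A4: continuation. acc=(acc<<6)|0x24=0x2E6A4, pending=0
Byte[4]=E5: 3-byte lead. pending=2, acc=0x5
Byte[5]=87: continuation. acc=(acc<<6)|0x07=0x147, pending=1
Byte[6]=B0: continuation. acc=(acc<<6)|0x30=0x51F0, pending=0
Byte[7]=EA: 3-byte lead. pending=2, acc=0xA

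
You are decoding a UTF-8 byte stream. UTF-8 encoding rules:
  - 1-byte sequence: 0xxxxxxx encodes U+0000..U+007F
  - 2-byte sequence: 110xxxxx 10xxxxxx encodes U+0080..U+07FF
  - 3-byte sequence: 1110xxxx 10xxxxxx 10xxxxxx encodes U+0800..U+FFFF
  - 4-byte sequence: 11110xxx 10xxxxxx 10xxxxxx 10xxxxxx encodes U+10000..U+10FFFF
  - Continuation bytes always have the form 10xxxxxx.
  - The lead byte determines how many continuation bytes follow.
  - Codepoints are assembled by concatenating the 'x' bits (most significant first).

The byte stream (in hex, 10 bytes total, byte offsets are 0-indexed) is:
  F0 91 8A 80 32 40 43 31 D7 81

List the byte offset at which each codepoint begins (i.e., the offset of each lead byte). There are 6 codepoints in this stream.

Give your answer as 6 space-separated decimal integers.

Byte[0]=F0: 4-byte lead, need 3 cont bytes. acc=0x0
Byte[1]=91: continuation. acc=(acc<<6)|0x11=0x11
Byte[2]=8A: continuation. acc=(acc<<6)|0x0A=0x44A
Byte[3]=80: continuation. acc=(acc<<6)|0x00=0x11280
Completed: cp=U+11280 (starts at byte 0)
Byte[4]=32: 1-byte ASCII. cp=U+0032
Byte[5]=40: 1-byte ASCII. cp=U+0040
Byte[6]=43: 1-byte ASCII. cp=U+0043
Byte[7]=31: 1-byte ASCII. cp=U+0031
Byte[8]=D7: 2-byte lead, need 1 cont bytes. acc=0x17
Byte[9]=81: continuation. acc=(acc<<6)|0x01=0x5C1
Completed: cp=U+05C1 (starts at byte 8)

Answer: 0 4 5 6 7 8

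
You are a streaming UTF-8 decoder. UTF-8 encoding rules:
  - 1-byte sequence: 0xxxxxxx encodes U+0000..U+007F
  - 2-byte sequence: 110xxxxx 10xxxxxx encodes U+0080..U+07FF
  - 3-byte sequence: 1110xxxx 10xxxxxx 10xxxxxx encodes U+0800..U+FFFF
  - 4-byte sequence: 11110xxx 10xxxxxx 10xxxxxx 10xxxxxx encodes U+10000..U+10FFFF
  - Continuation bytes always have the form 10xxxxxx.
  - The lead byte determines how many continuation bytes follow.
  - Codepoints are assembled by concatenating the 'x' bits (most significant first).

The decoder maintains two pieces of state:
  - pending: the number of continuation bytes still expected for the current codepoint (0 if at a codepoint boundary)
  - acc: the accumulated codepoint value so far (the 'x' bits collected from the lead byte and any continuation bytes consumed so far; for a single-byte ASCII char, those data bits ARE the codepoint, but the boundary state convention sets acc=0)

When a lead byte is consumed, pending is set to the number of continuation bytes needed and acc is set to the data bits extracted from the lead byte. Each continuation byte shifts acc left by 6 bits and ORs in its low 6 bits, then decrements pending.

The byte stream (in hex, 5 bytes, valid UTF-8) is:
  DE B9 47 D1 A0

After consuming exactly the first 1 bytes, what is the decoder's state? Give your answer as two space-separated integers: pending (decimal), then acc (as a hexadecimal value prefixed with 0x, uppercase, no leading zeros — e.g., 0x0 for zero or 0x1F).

Answer: 1 0x1E

Derivation:
Byte[0]=DE: 2-byte lead. pending=1, acc=0x1E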